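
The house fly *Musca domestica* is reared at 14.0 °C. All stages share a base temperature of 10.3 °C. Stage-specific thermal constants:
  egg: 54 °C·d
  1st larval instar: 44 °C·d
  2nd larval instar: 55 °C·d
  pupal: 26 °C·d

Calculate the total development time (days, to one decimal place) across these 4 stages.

48.4 days

Daily accumulation at 14.0 °C = 14.0 − 10.3 = 3.7 DD/day.
Total K = 54 + 44 + 55 + 26 = 179 DD.
Total duration = 179 / 3.7 = 48.378 ≈ 48.4 days.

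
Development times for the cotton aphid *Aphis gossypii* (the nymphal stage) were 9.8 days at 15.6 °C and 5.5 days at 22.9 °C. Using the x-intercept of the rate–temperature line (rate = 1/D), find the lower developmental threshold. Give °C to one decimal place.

6.3 °C

Under the model K = D·(T − T_b), so D₁·(T₁ − T_b) = D₂·(T₂ − T_b).
9.8·(15.6 − T_b) = 5.5·(22.9 − T_b)
T_b = (9.8·15.6 − 5.5·22.9) / (9.8 − 5.5) = 26.93 / 4.3 = 6.263 °C ≈ 6.3 °C.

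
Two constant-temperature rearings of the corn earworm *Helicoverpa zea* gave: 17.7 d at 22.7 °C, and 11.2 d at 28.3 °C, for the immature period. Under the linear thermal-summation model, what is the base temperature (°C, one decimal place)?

13.1 °C

Linear rate model ⇒ the product D·(T − T_b) is constant across temperatures.
17.7·(22.7 − T_b) = 11.2·(28.3 − T_b)
T_b = (17.7·22.7 − 11.2·28.3) / (17.7 − 11.2) = 84.83 / 6.5 = 13.051 °C ≈ 13.1 °C.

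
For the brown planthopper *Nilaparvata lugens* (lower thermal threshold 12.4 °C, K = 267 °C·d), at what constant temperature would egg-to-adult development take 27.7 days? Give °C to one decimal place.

22.0 °C

Required daily accumulation = 267 / 27.7 = 9.639 DD/day.
T = T_base + 9.639 = 12.4 + 9.639 = 22.039 ≈ 22.0 °C.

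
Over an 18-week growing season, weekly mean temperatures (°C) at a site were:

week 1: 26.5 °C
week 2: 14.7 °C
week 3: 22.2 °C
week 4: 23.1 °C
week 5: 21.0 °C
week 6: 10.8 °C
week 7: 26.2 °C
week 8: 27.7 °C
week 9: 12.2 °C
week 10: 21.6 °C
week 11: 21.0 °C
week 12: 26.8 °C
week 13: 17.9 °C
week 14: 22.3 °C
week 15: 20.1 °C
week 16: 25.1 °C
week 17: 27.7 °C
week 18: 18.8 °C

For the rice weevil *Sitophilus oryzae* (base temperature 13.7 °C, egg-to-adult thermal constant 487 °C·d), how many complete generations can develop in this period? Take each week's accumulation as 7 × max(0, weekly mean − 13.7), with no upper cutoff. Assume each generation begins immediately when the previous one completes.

Weekly DD (7 × max(0, T̄ − 13.7)): 89.6, 7.0, 59.5, 65.8, 51.1, 0.0, 87.5, 98.0, 0.0, 55.3, 51.1, 91.7, 29.4, 60.2, 44.8, 79.8, 98.0, 35.7.
Season total = 1004.5 DD.
Complete generations = ⌊1004.5 / 487⌋ = 2.

2 generations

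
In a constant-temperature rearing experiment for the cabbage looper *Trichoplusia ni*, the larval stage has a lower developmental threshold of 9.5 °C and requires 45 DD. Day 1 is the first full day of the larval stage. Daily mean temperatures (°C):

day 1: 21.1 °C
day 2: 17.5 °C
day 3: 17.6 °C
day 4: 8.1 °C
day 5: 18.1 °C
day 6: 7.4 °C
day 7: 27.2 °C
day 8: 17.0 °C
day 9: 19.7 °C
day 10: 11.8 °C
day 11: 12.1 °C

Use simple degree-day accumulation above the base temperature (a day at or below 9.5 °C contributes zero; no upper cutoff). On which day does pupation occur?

Daily DD above 9.5 °C: 11.6, 8.0, 8.1, 0.0, 8.6, 0.0, 17.7, 7.5, 10.2, 2.3, 2.6.
Cumulative: 11.6, 19.6, 27.7, 27.7, 36.3, 36.3, 54.0, 61.5, 71.7, 74.0, 76.6.
The total first reaches 45 DD on day 7.

day 7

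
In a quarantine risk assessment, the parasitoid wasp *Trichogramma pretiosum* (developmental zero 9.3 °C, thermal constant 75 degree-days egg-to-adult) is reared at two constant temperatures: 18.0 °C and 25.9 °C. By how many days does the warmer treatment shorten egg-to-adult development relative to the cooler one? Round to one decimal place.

At 18.0 °C: 75 / (18.0 − 9.3) = 75 / 8.7 = 8.621 d.
At 25.9 °C: 75 / (25.9 − 9.3) = 75 / 16.6 = 4.518 d.
Difference = |8.621 − 4.518| = 4.103 ≈ 4.1 days.

4.1 days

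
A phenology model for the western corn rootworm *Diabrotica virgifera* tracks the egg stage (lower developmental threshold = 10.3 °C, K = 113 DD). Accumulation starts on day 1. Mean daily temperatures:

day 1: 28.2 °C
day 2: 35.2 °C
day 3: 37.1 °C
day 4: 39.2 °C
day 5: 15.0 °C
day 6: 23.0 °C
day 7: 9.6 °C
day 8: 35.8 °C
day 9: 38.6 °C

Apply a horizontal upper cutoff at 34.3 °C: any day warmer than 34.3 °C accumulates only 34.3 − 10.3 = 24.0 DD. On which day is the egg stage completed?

day 8

Daily DD above 10.3 °C (capped at 24.0): 17.9, 24.0, 24.0, 24.0, 4.7, 12.7, 0.0, 24.0, 24.0.
Cumulative: 17.9, 41.9, 65.9, 89.9, 94.6, 107.3, 107.3, 131.3, 155.3.
The total first reaches 113 DD on day 8.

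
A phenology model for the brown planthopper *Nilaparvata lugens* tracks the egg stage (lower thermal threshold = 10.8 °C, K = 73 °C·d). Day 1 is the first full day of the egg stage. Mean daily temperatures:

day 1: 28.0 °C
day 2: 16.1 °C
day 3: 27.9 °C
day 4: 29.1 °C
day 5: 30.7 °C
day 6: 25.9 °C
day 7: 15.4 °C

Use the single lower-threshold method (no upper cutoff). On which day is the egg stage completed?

Daily DD above 10.8 °C: 17.2, 5.3, 17.1, 18.3, 19.9, 15.1, 4.6.
Cumulative: 17.2, 22.5, 39.6, 57.9, 77.8, 92.9, 97.5.
The total first reaches 73 DD on day 5.

day 5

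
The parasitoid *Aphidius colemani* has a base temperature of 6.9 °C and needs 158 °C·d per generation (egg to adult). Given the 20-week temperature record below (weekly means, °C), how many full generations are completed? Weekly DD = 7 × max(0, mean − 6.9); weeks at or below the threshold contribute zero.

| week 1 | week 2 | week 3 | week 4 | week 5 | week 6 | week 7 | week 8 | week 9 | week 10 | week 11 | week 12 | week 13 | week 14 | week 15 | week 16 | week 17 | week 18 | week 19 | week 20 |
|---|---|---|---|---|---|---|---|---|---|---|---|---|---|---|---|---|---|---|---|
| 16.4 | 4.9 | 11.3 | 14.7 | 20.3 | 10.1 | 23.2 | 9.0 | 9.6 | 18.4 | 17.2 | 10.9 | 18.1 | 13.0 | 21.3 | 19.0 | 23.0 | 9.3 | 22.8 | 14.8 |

7 generations

Weekly DD (7 × max(0, T̄ − 6.9)): 66.5, 0.0, 30.8, 54.6, 93.8, 22.4, 114.1, 14.7, 18.9, 80.5, 72.1, 28.0, 78.4, 42.7, 100.8, 84.7, 112.7, 16.8, 111.3, 55.3.
Season total = 1199.1 DD.
Complete generations = ⌊1199.1 / 158⌋ = 7.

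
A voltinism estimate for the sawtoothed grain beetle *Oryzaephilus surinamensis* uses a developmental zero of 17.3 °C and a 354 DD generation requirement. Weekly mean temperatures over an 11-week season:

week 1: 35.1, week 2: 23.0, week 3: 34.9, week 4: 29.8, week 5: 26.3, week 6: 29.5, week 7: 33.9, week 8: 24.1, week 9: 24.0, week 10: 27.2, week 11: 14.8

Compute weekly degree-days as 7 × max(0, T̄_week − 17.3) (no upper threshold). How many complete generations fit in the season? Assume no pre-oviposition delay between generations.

Weekly DD (7 × max(0, T̄ − 17.3)): 124.6, 39.9, 123.2, 87.5, 63.0, 85.4, 116.2, 47.6, 46.9, 69.3, 0.0.
Season total = 803.6 DD.
Complete generations = ⌊803.6 / 354⌋ = 2.

2 generations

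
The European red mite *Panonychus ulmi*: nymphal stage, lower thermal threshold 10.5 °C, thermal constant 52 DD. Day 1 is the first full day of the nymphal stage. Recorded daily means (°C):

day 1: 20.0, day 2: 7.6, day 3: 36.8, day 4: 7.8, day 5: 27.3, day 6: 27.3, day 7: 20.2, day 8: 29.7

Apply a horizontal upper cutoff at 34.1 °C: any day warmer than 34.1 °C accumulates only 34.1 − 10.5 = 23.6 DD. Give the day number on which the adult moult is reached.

day 6

Daily DD above 10.5 °C (capped at 23.6): 9.5, 0.0, 23.6, 0.0, 16.8, 16.8, 9.7, 19.2.
Cumulative: 9.5, 9.5, 33.1, 33.1, 49.9, 66.7, 76.4, 95.6.
The total first reaches 52 DD on day 6.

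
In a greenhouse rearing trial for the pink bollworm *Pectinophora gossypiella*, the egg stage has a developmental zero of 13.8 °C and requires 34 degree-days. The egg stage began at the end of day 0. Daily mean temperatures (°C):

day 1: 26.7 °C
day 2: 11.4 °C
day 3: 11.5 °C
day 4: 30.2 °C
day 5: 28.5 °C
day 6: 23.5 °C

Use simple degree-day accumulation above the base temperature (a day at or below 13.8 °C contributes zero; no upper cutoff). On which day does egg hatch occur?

day 5

Daily DD above 13.8 °C: 12.9, 0.0, 0.0, 16.4, 14.7, 9.7.
Cumulative: 12.9, 12.9, 12.9, 29.3, 44.0, 53.7.
The total first reaches 34 DD on day 5.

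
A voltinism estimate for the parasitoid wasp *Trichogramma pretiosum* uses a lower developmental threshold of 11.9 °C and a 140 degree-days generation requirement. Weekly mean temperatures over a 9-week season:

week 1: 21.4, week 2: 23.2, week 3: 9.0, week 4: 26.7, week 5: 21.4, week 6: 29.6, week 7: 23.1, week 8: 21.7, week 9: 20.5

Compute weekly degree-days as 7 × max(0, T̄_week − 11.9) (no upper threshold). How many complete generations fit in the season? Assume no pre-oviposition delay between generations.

4 generations

Weekly DD (7 × max(0, T̄ − 11.9)): 66.5, 79.1, 0.0, 103.6, 66.5, 123.9, 78.4, 68.6, 60.2.
Season total = 646.8 DD.
Complete generations = ⌊646.8 / 140⌋ = 4.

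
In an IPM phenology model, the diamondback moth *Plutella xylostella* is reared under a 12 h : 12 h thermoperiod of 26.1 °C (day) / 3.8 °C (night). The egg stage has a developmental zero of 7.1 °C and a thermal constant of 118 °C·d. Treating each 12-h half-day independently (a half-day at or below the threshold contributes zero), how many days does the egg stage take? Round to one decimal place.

Day half: max(0, 26.1 − 7.1) × 0.5 = 19.0 × 0.5 = 9.50 DD.
Night half: max(0, 3.8 − 7.1) × 0.5 = 0.0 × 0.5 = 0.00 DD.
Per 24 h: 9.50 DD/day.
Duration = 118 / 9.50 = 12.421 ≈ 12.4 days.

12.4 days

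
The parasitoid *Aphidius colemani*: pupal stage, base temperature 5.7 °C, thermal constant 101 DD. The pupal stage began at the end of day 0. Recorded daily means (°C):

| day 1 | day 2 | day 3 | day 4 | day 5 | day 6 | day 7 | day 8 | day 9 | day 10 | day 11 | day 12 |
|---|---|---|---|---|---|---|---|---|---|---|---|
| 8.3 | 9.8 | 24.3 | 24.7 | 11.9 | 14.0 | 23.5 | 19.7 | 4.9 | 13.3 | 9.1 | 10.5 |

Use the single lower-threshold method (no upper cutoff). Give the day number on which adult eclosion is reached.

day 11

Daily DD above 5.7 °C: 2.6, 4.1, 18.6, 19.0, 6.2, 8.3, 17.8, 14.0, 0.0, 7.6, 3.4, 4.8.
Cumulative: 2.6, 6.7, 25.3, 44.3, 50.5, 58.8, 76.6, 90.6, 90.6, 98.2, 101.6, 106.4.
The total first reaches 101 DD on day 11.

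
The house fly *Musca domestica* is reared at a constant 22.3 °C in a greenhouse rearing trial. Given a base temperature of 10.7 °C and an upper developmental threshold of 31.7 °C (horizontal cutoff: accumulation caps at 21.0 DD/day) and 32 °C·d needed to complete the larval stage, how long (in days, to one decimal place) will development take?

Daily accumulation = 22.3 − 10.7 = 11.6 DD/day.
Duration = 32 / 11.6 = 2.759 ≈ 2.8 days.

2.8 days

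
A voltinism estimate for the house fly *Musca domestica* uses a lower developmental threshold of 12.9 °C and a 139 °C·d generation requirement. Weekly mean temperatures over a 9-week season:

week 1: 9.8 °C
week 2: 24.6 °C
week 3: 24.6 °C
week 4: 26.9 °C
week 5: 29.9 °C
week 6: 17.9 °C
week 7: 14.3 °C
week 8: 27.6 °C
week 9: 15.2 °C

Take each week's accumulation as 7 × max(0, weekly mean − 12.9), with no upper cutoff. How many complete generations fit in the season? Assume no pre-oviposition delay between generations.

3 generations

Weekly DD (7 × max(0, T̄ − 12.9)): 0.0, 81.9, 81.9, 98.0, 119.0, 35.0, 9.8, 102.9, 16.1.
Season total = 544.6 DD.
Complete generations = ⌊544.6 / 139⌋ = 3.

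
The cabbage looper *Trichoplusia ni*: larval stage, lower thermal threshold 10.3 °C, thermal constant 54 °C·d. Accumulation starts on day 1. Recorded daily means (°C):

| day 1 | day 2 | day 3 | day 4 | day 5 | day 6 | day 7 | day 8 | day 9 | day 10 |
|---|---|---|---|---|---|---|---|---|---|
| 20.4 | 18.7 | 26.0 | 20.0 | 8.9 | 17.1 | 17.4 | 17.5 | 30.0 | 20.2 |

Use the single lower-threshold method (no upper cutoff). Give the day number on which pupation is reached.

day 7

Daily DD above 10.3 °C: 10.1, 8.4, 15.7, 9.7, 0.0, 6.8, 7.1, 7.2, 19.7, 9.9.
Cumulative: 10.1, 18.5, 34.2, 43.9, 43.9, 50.7, 57.8, 65.0, 84.7, 94.6.
The total first reaches 54 DD on day 7.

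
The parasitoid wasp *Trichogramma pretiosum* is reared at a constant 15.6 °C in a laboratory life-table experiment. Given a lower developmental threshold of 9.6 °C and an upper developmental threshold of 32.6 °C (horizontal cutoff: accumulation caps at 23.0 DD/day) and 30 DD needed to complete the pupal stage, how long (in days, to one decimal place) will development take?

5.0 days

Daily accumulation = 15.6 − 9.6 = 6.0 DD/day.
Duration = 30 / 6.0 = 5.000 ≈ 5.0 days.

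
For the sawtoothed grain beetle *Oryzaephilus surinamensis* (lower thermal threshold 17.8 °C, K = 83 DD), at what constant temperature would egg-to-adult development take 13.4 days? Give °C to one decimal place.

Required daily accumulation = 83 / 13.4 = 6.194 DD/day.
T = T_base + 6.194 = 17.8 + 6.194 = 23.994 ≈ 24.0 °C.

24.0 °C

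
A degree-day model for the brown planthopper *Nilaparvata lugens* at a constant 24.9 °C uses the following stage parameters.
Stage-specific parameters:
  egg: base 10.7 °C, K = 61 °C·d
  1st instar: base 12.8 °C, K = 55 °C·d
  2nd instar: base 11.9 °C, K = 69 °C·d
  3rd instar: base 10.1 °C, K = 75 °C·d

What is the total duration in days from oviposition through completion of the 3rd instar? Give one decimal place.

19.2 days

egg: 61 / (24.9 − 10.7) = 61 / 14.2 = 4.296 d.
1st instar: 55 / (24.9 − 12.8) = 55 / 12.1 = 4.545 d.
2nd instar: 69 / (24.9 − 11.9) = 69 / 13.0 = 5.308 d.
3rd instar: 75 / (24.9 − 10.1) = 75 / 14.8 = 5.068 d.
Sum = 19.216 ≈ 19.2 days.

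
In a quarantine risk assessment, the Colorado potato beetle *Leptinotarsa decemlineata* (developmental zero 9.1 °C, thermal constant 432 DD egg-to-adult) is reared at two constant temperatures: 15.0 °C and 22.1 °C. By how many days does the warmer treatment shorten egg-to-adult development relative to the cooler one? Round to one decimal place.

40.0 days

At 15.0 °C: 432 / (15.0 − 9.1) = 432 / 5.9 = 73.220 d.
At 22.1 °C: 432 / (22.1 − 9.1) = 432 / 13.0 = 33.231 d.
Difference = |73.220 − 33.231| = 39.990 ≈ 40.0 days.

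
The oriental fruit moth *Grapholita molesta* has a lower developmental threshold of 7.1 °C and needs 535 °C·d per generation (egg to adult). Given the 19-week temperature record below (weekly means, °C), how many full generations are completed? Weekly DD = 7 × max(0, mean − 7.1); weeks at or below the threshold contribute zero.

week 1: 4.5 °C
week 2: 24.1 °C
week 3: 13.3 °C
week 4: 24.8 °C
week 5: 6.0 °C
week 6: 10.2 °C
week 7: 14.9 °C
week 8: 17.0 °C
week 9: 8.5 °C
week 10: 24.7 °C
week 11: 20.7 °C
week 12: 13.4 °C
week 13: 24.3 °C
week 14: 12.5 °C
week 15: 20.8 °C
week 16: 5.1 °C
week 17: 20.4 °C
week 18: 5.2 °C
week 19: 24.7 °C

2 generations

Weekly DD (7 × max(0, T̄ − 7.1)): 0.0, 119.0, 43.4, 123.9, 0.0, 21.7, 54.6, 69.3, 9.8, 123.2, 95.2, 44.1, 120.4, 37.8, 95.9, 0.0, 93.1, 0.0, 123.2.
Season total = 1174.6 DD.
Complete generations = ⌊1174.6 / 535⌋ = 2.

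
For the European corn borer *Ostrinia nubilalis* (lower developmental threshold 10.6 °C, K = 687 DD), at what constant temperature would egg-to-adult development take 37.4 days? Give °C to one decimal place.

Required daily accumulation = 687 / 37.4 = 18.369 DD/day.
T = T_base + 18.369 = 10.6 + 18.369 = 28.969 ≈ 29.0 °C.

29.0 °C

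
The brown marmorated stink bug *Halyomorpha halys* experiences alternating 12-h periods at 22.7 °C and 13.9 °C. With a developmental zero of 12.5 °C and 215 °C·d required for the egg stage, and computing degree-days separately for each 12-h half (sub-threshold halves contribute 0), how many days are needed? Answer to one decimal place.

37.1 days

Day half: max(0, 22.7 − 12.5) × 0.5 = 10.2 × 0.5 = 5.10 DD.
Night half: max(0, 13.9 − 12.5) × 0.5 = 1.4 × 0.5 = 0.70 DD.
Per 24 h: 5.80 DD/day.
Duration = 215 / 5.80 = 37.069 ≈ 37.1 days.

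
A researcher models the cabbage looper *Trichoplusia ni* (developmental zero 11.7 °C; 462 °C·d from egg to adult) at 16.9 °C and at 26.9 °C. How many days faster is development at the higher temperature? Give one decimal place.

At 16.9 °C: 462 / (16.9 − 11.7) = 462 / 5.2 = 88.846 d.
At 26.9 °C: 462 / (26.9 − 11.7) = 462 / 15.2 = 30.395 d.
Difference = |88.846 − 30.395| = 58.451 ≈ 58.5 days.

58.5 days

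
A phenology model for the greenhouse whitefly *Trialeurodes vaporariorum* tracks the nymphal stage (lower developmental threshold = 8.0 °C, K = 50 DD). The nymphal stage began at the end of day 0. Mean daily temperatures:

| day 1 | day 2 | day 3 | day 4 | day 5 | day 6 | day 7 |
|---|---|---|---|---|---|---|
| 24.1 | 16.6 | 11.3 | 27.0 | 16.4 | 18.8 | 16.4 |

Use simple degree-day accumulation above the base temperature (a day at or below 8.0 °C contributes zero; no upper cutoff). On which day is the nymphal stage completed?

day 5

Daily DD above 8.0 °C: 16.1, 8.6, 3.3, 19.0, 8.4, 10.8, 8.4.
Cumulative: 16.1, 24.7, 28.0, 47.0, 55.4, 66.2, 74.6.
The total first reaches 50 DD on day 5.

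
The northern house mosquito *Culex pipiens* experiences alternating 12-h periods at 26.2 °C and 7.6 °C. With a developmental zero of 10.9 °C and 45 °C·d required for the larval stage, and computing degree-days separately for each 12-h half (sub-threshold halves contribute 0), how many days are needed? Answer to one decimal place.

5.9 days

Day half: max(0, 26.2 − 10.9) × 0.5 = 15.3 × 0.5 = 7.65 DD.
Night half: max(0, 7.6 − 10.9) × 0.5 = 0.0 × 0.5 = 0.00 DD.
Per 24 h: 7.65 DD/day.
Duration = 45 / 7.65 = 5.882 ≈ 5.9 days.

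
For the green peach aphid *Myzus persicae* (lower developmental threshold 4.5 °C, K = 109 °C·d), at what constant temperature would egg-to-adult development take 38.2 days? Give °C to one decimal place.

Required daily accumulation = 109 / 38.2 = 2.853 DD/day.
T = T_base + 2.853 = 4.5 + 2.853 = 7.353 ≈ 7.4 °C.

7.4 °C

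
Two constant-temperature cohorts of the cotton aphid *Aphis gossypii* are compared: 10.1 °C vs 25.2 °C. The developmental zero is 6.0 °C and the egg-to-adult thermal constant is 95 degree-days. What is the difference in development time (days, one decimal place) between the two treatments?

At 10.1 °C: 95 / (10.1 − 6.0) = 95 / 4.1 = 23.171 d.
At 25.2 °C: 95 / (25.2 − 6.0) = 95 / 19.2 = 4.948 d.
Difference = |23.171 − 4.948| = 18.223 ≈ 18.2 days.

18.2 days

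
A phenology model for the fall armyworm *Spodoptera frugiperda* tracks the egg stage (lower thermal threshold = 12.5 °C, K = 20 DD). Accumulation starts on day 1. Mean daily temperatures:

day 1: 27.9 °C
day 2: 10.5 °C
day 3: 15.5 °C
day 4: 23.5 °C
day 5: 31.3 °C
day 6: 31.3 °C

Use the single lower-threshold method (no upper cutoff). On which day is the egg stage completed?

Daily DD above 12.5 °C: 15.4, 0.0, 3.0, 11.0, 18.8, 18.8.
Cumulative: 15.4, 15.4, 18.4, 29.4, 48.2, 67.0.
The total first reaches 20 DD on day 4.

day 4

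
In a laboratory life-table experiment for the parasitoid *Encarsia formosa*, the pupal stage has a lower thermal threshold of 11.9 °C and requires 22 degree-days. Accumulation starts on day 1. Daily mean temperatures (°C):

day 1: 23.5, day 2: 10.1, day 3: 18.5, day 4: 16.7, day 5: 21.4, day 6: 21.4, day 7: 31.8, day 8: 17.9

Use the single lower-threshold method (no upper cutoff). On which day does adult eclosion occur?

Daily DD above 11.9 °C: 11.6, 0.0, 6.6, 4.8, 9.5, 9.5, 19.9, 6.0.
Cumulative: 11.6, 11.6, 18.2, 23.0, 32.5, 42.0, 61.9, 67.9.
The total first reaches 22 DD on day 4.

day 4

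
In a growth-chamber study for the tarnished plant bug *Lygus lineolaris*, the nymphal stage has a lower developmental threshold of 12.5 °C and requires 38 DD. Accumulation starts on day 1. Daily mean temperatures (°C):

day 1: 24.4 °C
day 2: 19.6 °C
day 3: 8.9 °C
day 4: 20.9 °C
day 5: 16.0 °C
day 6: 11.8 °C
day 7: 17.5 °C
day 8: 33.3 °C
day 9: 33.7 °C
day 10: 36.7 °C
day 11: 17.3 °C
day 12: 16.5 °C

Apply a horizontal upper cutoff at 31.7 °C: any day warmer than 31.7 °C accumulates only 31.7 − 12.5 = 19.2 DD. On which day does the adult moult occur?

Daily DD above 12.5 °C (capped at 19.2): 11.9, 7.1, 0.0, 8.4, 3.5, 0.0, 5.0, 19.2, 19.2, 19.2, 4.8, 4.0.
Cumulative: 11.9, 19.0, 19.0, 27.4, 30.9, 30.9, 35.9, 55.1, 74.3, 93.5, 98.3, 102.3.
The total first reaches 38 DD on day 8.

day 8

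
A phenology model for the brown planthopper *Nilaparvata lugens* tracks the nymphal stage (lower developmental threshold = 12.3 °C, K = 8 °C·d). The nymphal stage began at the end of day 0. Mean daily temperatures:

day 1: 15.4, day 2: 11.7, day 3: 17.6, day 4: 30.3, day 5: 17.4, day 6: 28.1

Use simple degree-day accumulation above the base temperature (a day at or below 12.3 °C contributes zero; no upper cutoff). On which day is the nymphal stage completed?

Daily DD above 12.3 °C: 3.1, 0.0, 5.3, 18.0, 5.1, 15.8.
Cumulative: 3.1, 3.1, 8.4, 26.4, 31.5, 47.3.
The total first reaches 8 DD on day 3.

day 3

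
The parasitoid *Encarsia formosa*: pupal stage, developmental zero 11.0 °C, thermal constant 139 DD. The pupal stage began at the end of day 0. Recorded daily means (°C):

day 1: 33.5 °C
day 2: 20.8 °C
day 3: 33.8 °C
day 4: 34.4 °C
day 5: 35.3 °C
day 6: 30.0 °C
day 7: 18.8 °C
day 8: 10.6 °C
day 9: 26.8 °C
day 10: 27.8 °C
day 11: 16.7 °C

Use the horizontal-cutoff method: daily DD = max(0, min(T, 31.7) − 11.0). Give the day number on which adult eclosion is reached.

Daily DD above 11.0 °C (capped at 20.7): 20.7, 9.8, 20.7, 20.7, 20.7, 19.0, 7.8, 0.0, 15.8, 16.8, 5.7.
Cumulative: 20.7, 30.5, 51.2, 71.9, 92.6, 111.6, 119.4, 119.4, 135.2, 152.0, 157.7.
The total first reaches 139 DD on day 10.

day 10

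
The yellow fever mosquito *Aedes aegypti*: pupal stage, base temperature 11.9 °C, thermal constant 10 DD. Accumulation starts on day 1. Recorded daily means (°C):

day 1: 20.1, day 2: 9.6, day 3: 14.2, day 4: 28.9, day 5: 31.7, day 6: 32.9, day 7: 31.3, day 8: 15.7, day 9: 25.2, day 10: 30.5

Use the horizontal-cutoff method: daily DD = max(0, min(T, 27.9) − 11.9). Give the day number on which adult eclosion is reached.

day 3

Daily DD above 11.9 °C (capped at 16.0): 8.2, 0.0, 2.3, 16.0, 16.0, 16.0, 16.0, 3.8, 13.3, 16.0.
Cumulative: 8.2, 8.2, 10.5, 26.5, 42.5, 58.5, 74.5, 78.3, 91.6, 107.6.
The total first reaches 10 DD on day 3.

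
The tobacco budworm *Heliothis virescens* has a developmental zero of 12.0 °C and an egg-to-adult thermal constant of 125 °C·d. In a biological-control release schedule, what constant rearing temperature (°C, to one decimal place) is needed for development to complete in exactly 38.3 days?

Required daily accumulation = 125 / 38.3 = 3.264 DD/day.
T = T_base + 3.264 = 12.0 + 3.264 = 15.264 ≈ 15.3 °C.

15.3 °C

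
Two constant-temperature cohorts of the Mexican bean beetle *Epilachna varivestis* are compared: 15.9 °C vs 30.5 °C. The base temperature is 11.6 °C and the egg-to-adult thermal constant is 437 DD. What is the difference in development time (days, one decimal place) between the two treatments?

At 15.9 °C: 437 / (15.9 − 11.6) = 437 / 4.3 = 101.628 d.
At 30.5 °C: 437 / (30.5 − 11.6) = 437 / 18.9 = 23.122 d.
Difference = |101.628 − 23.122| = 78.506 ≈ 78.5 days.

78.5 days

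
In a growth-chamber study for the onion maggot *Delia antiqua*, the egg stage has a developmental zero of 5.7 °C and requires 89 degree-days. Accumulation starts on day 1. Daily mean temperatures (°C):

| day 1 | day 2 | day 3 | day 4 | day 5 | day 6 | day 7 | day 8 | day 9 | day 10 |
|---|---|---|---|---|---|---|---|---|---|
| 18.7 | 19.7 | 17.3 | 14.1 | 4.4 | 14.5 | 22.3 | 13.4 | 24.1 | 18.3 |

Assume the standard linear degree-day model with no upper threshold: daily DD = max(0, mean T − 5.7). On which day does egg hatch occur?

day 9

Daily DD above 5.7 °C: 13.0, 14.0, 11.6, 8.4, 0.0, 8.8, 16.6, 7.7, 18.4, 12.6.
Cumulative: 13.0, 27.0, 38.6, 47.0, 47.0, 55.8, 72.4, 80.1, 98.5, 111.1.
The total first reaches 89 DD on day 9.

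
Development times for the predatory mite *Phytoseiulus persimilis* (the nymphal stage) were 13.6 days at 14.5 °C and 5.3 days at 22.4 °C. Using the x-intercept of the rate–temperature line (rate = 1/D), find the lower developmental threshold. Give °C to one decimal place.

9.5 °C

Equal thermal constants: D₁(T₁ − T_b) = D₂(T₂ − T_b).
13.6·(14.5 − T_b) = 5.3·(22.4 − T_b)
T_b = (13.6·14.5 − 5.3·22.4) / (13.6 − 5.3) = 78.48 / 8.3 = 9.455 °C ≈ 9.5 °C.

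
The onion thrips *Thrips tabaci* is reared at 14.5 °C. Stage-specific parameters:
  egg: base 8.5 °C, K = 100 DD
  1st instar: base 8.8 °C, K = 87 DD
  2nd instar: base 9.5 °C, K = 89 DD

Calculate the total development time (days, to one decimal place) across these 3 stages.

49.7 days

egg: 100 / (14.5 − 8.5) = 100 / 6.0 = 16.667 d.
1st instar: 87 / (14.5 − 8.8) = 87 / 5.7 = 15.263 d.
2nd instar: 89 / (14.5 − 9.5) = 89 / 5.0 = 17.800 d.
Sum = 49.730 ≈ 49.7 days.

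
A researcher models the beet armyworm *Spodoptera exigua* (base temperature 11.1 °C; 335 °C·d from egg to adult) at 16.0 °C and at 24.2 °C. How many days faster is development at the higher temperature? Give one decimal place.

At 16.0 °C: 335 / (16.0 − 11.1) = 335 / 4.9 = 68.367 d.
At 24.2 °C: 335 / (24.2 − 11.1) = 335 / 13.1 = 25.573 d.
Difference = |68.367 − 25.573| = 42.795 ≈ 42.8 days.

42.8 days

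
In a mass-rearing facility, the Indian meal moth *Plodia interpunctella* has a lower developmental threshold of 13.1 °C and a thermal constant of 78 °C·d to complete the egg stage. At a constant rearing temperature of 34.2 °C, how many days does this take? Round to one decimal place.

Daily accumulation = 34.2 − 13.1 = 21.1 DD/day.
Duration = 78 / 21.1 = 3.697 ≈ 3.7 days.

3.7 days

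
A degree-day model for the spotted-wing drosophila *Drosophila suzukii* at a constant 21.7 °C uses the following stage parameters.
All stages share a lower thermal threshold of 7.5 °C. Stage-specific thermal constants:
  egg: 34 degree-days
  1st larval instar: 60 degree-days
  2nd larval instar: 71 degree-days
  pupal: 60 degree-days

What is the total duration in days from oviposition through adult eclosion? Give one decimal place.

Daily accumulation at 21.7 °C = 21.7 − 7.5 = 14.2 DD/day.
Total K = 34 + 60 + 71 + 60 = 225 DD.
Total duration = 225 / 14.2 = 15.845 ≈ 15.8 days.

15.8 days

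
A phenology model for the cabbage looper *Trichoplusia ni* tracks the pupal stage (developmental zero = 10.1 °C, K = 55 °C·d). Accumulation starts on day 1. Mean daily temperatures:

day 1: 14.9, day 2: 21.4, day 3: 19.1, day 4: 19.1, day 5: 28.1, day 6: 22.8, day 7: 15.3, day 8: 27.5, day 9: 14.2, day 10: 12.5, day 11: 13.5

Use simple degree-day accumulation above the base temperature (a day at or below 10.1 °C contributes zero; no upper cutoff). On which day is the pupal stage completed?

day 6

Daily DD above 10.1 °C: 4.8, 11.3, 9.0, 9.0, 18.0, 12.7, 5.2, 17.4, 4.1, 2.4, 3.4.
Cumulative: 4.8, 16.1, 25.1, 34.1, 52.1, 64.8, 70.0, 87.4, 91.5, 93.9, 97.3.
The total first reaches 55 DD on day 6.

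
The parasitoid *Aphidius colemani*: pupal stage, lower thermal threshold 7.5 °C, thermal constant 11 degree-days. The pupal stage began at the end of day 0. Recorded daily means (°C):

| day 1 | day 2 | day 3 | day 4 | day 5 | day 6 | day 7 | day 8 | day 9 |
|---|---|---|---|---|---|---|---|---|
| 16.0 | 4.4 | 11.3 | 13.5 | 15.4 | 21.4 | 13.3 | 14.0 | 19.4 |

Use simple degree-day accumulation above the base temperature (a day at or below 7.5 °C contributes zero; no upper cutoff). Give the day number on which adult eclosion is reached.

day 3

Daily DD above 7.5 °C: 8.5, 0.0, 3.8, 6.0, 7.9, 13.9, 5.8, 6.5, 11.9.
Cumulative: 8.5, 8.5, 12.3, 18.3, 26.2, 40.1, 45.9, 52.4, 64.3.
The total first reaches 11 DD on day 3.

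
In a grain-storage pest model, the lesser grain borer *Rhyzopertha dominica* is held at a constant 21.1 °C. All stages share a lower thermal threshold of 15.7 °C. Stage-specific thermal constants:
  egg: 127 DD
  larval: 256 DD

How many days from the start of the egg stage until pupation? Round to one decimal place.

Daily accumulation at 21.1 °C = 21.1 − 15.7 = 5.4 DD/day.
Total K = 127 + 256 = 383 DD.
Total duration = 383 / 5.4 = 70.926 ≈ 70.9 days.

70.9 days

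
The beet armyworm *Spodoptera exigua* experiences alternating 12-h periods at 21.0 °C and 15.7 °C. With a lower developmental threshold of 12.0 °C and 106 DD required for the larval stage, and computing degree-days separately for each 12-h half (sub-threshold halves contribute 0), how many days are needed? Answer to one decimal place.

Day half: max(0, 21.0 − 12.0) × 0.5 = 9.0 × 0.5 = 4.50 DD.
Night half: max(0, 15.7 − 12.0) × 0.5 = 3.7 × 0.5 = 1.85 DD.
Per 24 h: 6.35 DD/day.
Duration = 106 / 6.35 = 16.693 ≈ 16.7 days.

16.7 days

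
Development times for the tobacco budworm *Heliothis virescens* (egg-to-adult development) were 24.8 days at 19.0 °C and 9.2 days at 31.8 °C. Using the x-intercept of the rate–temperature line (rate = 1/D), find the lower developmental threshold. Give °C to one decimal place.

11.5 °C

Linear rate model ⇒ the product D·(T − T_b) is constant across temperatures.
24.8·(19.0 − T_b) = 9.2·(31.8 − T_b)
T_b = (24.8·19.0 − 9.2·31.8) / (24.8 − 9.2) = 178.64 / 15.6 = 11.451 °C ≈ 11.5 °C.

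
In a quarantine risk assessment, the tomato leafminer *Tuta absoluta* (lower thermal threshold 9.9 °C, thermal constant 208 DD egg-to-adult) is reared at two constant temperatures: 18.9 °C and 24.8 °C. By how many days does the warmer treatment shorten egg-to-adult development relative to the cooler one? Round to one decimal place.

At 18.9 °C: 208 / (18.9 − 9.9) = 208 / 9.0 = 23.111 d.
At 24.8 °C: 208 / (24.8 − 9.9) = 208 / 14.9 = 13.960 d.
Difference = |23.111 − 13.960| = 9.151 ≈ 9.2 days.

9.2 days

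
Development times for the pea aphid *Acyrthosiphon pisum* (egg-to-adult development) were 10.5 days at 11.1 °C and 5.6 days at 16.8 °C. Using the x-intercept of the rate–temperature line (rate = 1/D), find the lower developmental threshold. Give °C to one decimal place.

Linear rate model ⇒ the product D·(T − T_b) is constant across temperatures.
10.5·(11.1 − T_b) = 5.6·(16.8 − T_b)
T_b = (10.5·11.1 − 5.6·16.8) / (10.5 − 5.6) = 22.47 / 4.9 = 4.586 °C ≈ 4.6 °C.

4.6 °C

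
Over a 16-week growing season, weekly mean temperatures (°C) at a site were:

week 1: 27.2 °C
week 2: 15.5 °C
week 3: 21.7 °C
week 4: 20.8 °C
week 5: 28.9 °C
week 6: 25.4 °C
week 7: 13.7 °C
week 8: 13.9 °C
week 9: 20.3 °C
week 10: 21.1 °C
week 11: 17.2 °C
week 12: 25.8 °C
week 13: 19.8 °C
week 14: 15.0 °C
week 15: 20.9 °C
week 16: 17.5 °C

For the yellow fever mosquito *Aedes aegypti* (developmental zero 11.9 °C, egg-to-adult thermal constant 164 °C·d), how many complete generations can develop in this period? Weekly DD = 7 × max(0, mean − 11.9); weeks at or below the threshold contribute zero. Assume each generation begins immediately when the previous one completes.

Weekly DD (7 × max(0, T̄ − 11.9)): 107.1, 25.2, 68.6, 62.3, 119.0, 94.5, 12.6, 14.0, 58.8, 64.4, 37.1, 97.3, 55.3, 21.7, 63.0, 39.2.
Season total = 940.1 DD.
Complete generations = ⌊940.1 / 164⌋ = 5.

5 generations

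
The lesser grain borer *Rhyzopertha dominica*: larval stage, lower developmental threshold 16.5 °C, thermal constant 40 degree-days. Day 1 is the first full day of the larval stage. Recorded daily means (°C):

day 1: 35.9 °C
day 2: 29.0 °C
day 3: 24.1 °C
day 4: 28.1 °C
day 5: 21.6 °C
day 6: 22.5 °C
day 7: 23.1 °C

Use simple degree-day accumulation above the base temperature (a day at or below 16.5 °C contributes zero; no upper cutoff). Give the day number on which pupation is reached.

Daily DD above 16.5 °C: 19.4, 12.5, 7.6, 11.6, 5.1, 6.0, 6.6.
Cumulative: 19.4, 31.9, 39.5, 51.1, 56.2, 62.2, 68.8.
The total first reaches 40 DD on day 4.

day 4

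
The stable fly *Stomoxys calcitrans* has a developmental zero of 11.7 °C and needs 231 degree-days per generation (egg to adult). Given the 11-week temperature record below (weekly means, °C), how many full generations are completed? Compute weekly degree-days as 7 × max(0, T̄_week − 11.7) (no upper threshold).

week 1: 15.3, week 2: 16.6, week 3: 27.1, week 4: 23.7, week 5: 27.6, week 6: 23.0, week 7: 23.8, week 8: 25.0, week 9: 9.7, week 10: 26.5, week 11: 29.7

3 generations

Weekly DD (7 × max(0, T̄ − 11.7)): 25.2, 34.3, 107.8, 84.0, 111.3, 79.1, 84.7, 93.1, 0.0, 103.6, 126.0.
Season total = 849.1 DD.
Complete generations = ⌊849.1 / 231⌋ = 3.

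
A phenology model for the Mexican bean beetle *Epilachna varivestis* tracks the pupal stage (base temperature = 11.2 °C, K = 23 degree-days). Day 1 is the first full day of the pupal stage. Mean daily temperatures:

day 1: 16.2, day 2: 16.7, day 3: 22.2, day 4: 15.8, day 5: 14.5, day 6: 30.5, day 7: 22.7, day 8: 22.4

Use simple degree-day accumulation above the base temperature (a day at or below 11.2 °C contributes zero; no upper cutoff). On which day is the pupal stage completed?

day 4

Daily DD above 11.2 °C: 5.0, 5.5, 11.0, 4.6, 3.3, 19.3, 11.5, 11.2.
Cumulative: 5.0, 10.5, 21.5, 26.1, 29.4, 48.7, 60.2, 71.4.
The total first reaches 23 DD on day 4.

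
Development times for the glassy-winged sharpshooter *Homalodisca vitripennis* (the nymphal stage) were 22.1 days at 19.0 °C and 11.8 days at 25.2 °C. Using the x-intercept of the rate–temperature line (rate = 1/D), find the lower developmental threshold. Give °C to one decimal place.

11.9 °C

Under the model K = D·(T − T_b), so D₁·(T₁ − T_b) = D₂·(T₂ − T_b).
22.1·(19.0 − T_b) = 11.8·(25.2 − T_b)
T_b = (22.1·19.0 − 11.8·25.2) / (22.1 − 11.8) = 122.54 / 10.3 = 11.897 °C ≈ 11.9 °C.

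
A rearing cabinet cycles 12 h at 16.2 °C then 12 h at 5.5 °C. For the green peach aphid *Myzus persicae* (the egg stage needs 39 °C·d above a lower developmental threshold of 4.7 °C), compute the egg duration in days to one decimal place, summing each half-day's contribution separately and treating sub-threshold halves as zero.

Day half: max(0, 16.2 − 4.7) × 0.5 = 11.5 × 0.5 = 5.75 DD.
Night half: max(0, 5.5 − 4.7) × 0.5 = 0.8 × 0.5 = 0.40 DD.
Per 24 h: 6.15 DD/day.
Duration = 39 / 6.15 = 6.341 ≈ 6.3 days.

6.3 days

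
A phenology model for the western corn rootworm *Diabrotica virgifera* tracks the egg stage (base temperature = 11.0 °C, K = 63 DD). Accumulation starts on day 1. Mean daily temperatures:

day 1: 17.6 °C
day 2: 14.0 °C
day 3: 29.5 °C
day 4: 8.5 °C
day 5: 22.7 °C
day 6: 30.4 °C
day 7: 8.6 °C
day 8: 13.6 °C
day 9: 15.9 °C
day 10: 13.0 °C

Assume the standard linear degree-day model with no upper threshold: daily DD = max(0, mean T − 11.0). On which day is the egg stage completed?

Daily DD above 11.0 °C: 6.6, 3.0, 18.5, 0.0, 11.7, 19.4, 0.0, 2.6, 4.9, 2.0.
Cumulative: 6.6, 9.6, 28.1, 28.1, 39.8, 59.2, 59.2, 61.8, 66.7, 68.7.
The total first reaches 63 DD on day 9.

day 9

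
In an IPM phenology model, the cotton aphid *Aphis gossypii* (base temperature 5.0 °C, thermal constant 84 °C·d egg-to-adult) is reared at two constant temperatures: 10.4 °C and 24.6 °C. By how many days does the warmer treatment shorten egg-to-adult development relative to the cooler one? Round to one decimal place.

11.3 days

At 10.4 °C: 84 / (10.4 − 5.0) = 84 / 5.4 = 15.556 d.
At 24.6 °C: 84 / (24.6 − 5.0) = 84 / 19.6 = 4.286 d.
Difference = |15.556 − 4.286| = 11.270 ≈ 11.3 days.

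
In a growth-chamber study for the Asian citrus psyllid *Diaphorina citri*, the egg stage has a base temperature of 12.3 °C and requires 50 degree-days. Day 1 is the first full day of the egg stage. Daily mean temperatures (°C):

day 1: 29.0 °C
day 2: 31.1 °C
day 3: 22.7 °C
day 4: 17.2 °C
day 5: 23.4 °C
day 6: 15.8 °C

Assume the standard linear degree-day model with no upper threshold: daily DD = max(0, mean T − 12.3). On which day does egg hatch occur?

day 4

Daily DD above 12.3 °C: 16.7, 18.8, 10.4, 4.9, 11.1, 3.5.
Cumulative: 16.7, 35.5, 45.9, 50.8, 61.9, 65.4.
The total first reaches 50 DD on day 4.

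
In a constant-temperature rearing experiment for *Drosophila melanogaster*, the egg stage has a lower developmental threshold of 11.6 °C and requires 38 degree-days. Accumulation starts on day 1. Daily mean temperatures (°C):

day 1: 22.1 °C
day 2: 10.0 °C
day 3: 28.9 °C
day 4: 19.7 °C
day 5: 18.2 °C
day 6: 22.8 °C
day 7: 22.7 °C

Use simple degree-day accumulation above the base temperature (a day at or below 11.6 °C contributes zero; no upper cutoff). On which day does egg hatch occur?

day 5

Daily DD above 11.6 °C: 10.5, 0.0, 17.3, 8.1, 6.6, 11.2, 11.1.
Cumulative: 10.5, 10.5, 27.8, 35.9, 42.5, 53.7, 64.8.
The total first reaches 38 DD on day 5.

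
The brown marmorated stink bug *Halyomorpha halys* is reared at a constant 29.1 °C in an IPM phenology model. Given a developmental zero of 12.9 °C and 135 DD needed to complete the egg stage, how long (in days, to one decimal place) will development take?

8.3 days

Daily accumulation = 29.1 − 12.9 = 16.2 DD/day.
Duration = 135 / 16.2 = 8.333 ≈ 8.3 days.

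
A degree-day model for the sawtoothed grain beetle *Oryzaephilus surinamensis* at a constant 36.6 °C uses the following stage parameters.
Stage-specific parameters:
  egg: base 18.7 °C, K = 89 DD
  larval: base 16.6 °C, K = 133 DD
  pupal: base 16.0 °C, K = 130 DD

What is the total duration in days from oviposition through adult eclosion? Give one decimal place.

egg: 89 / (36.6 − 18.7) = 89 / 17.9 = 4.972 d.
larval: 133 / (36.6 − 16.6) = 133 / 20.0 = 6.650 d.
pupal: 130 / (36.6 − 16.0) = 130 / 20.6 = 6.311 d.
Sum = 17.933 ≈ 17.9 days.

17.9 days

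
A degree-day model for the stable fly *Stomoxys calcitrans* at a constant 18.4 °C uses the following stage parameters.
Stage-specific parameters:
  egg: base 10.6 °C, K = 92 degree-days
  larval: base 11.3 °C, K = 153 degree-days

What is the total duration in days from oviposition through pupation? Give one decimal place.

egg: 92 / (18.4 − 10.6) = 92 / 7.8 = 11.795 d.
larval: 153 / (18.4 − 11.3) = 153 / 7.1 = 21.549 d.
Sum = 33.344 ≈ 33.3 days.

33.3 days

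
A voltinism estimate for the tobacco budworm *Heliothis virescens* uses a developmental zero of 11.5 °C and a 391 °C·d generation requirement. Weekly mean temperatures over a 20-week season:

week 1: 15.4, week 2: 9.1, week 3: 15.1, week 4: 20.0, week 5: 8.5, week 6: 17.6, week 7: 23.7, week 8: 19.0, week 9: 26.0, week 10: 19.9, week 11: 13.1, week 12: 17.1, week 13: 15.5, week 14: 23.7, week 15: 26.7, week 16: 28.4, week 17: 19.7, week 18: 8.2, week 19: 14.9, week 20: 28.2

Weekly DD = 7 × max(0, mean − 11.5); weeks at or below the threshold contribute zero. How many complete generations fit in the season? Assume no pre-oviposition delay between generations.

Weekly DD (7 × max(0, T̄ − 11.5)): 27.3, 0.0, 25.2, 59.5, 0.0, 42.7, 85.4, 52.5, 101.5, 58.8, 11.2, 39.2, 28.0, 85.4, 106.4, 118.3, 57.4, 0.0, 23.8, 116.9.
Season total = 1039.5 DD.
Complete generations = ⌊1039.5 / 391⌋ = 2.

2 generations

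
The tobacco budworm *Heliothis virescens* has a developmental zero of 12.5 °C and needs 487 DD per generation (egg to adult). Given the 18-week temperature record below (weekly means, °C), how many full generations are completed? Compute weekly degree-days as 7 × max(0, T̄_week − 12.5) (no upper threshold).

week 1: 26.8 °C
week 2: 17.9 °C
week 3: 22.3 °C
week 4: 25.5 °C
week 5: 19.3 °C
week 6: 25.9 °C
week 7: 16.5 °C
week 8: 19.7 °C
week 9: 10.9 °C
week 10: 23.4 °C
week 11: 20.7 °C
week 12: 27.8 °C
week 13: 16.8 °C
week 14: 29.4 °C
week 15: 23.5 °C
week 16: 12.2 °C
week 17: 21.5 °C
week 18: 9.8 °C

Weekly DD (7 × max(0, T̄ − 12.5)): 100.1, 37.8, 68.6, 91.0, 47.6, 93.8, 28.0, 50.4, 0.0, 76.3, 57.4, 107.1, 30.1, 118.3, 77.0, 0.0, 63.0, 0.0.
Season total = 1046.5 DD.
Complete generations = ⌊1046.5 / 487⌋ = 2.

2 generations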